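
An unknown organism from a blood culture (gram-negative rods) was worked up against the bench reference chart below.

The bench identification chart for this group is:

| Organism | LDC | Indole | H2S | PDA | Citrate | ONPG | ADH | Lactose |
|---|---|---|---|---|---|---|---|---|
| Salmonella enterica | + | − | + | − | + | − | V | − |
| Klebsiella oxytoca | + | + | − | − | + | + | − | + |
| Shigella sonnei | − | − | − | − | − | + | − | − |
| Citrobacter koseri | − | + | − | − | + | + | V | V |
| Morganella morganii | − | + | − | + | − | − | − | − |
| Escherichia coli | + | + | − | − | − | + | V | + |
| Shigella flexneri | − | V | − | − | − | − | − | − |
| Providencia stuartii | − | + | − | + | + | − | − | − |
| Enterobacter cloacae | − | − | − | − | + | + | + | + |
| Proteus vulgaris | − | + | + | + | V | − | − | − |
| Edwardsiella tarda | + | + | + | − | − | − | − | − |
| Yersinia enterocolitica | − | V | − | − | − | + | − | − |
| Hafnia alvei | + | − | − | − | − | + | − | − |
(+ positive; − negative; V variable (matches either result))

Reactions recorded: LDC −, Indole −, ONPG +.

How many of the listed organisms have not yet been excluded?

3

LDC −: excludes 5 organisms — 8 left.
ONPG +: excludes Morganella morganii, Shigella flexneri, Providencia stuartii, Proteus vulgaris — 4 left.
Indole −: excludes Citrobacter koseri — 3 left.
Still consistent: Enterobacter cloacae, Shigella sonnei, Yersinia enterocolitica.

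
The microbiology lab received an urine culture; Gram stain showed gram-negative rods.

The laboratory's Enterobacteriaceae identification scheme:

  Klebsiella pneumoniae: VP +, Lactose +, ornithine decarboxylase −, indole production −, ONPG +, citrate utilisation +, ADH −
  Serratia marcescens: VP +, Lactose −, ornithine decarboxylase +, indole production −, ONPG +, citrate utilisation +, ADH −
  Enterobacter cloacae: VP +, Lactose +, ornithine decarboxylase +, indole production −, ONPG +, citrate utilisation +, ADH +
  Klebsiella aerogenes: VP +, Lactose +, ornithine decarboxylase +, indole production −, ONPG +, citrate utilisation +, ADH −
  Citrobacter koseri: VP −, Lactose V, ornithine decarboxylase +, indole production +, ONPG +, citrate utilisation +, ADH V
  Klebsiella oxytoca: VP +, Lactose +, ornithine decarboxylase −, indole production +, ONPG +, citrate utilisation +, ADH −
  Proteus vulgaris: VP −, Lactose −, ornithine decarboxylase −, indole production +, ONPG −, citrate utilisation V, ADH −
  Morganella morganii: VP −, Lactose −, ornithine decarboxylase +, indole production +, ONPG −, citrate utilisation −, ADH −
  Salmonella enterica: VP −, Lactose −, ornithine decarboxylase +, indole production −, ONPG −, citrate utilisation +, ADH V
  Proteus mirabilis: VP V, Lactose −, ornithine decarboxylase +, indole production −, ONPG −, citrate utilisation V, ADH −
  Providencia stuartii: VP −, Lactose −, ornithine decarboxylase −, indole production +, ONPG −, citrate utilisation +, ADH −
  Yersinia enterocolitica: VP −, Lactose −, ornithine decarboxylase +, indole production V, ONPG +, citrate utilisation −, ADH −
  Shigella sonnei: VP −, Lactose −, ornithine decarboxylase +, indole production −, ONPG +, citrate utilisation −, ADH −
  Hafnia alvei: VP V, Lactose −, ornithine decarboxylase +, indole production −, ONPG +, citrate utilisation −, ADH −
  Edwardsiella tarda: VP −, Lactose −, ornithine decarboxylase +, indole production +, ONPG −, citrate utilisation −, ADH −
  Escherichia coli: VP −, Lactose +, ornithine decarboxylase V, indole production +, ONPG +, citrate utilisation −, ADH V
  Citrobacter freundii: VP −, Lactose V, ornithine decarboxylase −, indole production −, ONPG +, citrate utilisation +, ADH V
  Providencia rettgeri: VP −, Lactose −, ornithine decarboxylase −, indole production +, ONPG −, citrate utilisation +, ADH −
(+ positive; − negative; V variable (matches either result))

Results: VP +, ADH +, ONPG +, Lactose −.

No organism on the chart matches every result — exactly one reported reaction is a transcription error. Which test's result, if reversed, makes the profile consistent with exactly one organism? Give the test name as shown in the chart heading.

As reported, no row in the chart matches all 4 reactions.
Reversing ONPG → still no organism matches.
Reversing VP → 2 organisms match (not unique).
Reversing ADH → 2 organisms match (not unique).
Reversing Lactose (to +) → unique match: Enterobacter cloacae.

Lactose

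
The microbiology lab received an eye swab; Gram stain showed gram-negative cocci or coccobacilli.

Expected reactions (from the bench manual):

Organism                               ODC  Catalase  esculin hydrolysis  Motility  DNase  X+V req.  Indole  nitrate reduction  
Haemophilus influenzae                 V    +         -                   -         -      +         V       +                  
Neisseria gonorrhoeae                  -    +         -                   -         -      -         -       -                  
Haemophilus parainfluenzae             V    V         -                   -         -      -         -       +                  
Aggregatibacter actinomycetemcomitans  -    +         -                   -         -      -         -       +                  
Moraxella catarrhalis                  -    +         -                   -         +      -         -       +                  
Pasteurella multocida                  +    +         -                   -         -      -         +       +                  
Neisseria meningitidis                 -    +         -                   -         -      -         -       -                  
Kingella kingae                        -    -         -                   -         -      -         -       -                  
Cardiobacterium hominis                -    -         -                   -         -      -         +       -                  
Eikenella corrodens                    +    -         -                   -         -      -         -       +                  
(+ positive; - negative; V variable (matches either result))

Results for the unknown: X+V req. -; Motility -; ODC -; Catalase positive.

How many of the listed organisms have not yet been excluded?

5

Motility -: all 10 remaining candidates are consistent.
X+V req. -: excludes Haemophilus influenzae — 9 left.
ODC -: excludes Pasteurella multocida, Eikenella corrodens — 7 left.
Catalase +: excludes Kingella kingae, Cardiobacterium hominis — 5 left.
Still consistent: Aggregatibacter actinomycetemcomitans, Haemophilus parainfluenzae, Moraxella catarrhalis, Neisseria gonorrhoeae, Neisseria meningitidis.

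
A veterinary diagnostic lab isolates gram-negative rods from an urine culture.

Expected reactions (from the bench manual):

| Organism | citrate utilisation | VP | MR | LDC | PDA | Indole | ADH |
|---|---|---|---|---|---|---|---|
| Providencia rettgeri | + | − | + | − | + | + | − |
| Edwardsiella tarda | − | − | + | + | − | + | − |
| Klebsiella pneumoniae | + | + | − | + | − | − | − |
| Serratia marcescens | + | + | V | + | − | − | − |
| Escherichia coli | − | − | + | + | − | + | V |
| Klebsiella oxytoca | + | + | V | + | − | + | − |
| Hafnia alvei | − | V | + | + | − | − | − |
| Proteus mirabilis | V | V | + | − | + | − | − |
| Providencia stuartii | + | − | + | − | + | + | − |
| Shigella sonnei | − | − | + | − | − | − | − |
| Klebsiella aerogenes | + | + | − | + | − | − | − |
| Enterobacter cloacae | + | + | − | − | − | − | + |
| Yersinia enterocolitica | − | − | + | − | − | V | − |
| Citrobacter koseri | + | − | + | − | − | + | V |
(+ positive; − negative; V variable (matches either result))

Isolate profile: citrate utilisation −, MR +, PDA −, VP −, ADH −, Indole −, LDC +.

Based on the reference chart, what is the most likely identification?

Hafnia alvei

Indole −: excludes 6 organisms — 8 left.
VP −: excludes Klebsiella pneumoniae, Serratia marcescens, Klebsiella aerogenes, Enterobacter cloacae — 4 left.
ADH −: all 4 remaining candidates are consistent.
MR +: all 4 remaining candidates are consistent.
citrate utilisation −: all 4 remaining candidates are consistent.
PDA −: excludes Proteus mirabilis — 3 left.
LDC +: excludes Shigella sonnei, Yersinia enterocolitica — 1 left.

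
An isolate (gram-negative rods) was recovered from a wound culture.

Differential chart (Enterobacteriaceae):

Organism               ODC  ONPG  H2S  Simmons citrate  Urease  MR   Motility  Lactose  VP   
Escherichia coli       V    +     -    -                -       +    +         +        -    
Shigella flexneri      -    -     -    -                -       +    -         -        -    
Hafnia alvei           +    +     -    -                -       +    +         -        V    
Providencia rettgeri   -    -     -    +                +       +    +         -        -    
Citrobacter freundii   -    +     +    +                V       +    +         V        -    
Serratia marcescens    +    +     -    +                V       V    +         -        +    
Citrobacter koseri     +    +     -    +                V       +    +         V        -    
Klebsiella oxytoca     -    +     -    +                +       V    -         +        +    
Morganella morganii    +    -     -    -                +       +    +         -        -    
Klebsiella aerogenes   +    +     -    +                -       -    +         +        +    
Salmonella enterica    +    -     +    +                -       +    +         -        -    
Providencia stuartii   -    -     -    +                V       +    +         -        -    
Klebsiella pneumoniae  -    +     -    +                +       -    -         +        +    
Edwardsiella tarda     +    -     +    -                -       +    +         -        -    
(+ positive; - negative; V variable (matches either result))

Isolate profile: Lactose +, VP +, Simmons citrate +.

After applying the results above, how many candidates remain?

Simmons citrate +: excludes 5 organisms — 9 left.
Lactose +: excludes Providencia rettgeri, Serratia marcescens, Salmonella enterica, Providencia stuartii — 5 left.
VP +: excludes Citrobacter freundii, Citrobacter koseri — 3 left.
Still consistent: Klebsiella aerogenes, Klebsiella oxytoca, Klebsiella pneumoniae.

3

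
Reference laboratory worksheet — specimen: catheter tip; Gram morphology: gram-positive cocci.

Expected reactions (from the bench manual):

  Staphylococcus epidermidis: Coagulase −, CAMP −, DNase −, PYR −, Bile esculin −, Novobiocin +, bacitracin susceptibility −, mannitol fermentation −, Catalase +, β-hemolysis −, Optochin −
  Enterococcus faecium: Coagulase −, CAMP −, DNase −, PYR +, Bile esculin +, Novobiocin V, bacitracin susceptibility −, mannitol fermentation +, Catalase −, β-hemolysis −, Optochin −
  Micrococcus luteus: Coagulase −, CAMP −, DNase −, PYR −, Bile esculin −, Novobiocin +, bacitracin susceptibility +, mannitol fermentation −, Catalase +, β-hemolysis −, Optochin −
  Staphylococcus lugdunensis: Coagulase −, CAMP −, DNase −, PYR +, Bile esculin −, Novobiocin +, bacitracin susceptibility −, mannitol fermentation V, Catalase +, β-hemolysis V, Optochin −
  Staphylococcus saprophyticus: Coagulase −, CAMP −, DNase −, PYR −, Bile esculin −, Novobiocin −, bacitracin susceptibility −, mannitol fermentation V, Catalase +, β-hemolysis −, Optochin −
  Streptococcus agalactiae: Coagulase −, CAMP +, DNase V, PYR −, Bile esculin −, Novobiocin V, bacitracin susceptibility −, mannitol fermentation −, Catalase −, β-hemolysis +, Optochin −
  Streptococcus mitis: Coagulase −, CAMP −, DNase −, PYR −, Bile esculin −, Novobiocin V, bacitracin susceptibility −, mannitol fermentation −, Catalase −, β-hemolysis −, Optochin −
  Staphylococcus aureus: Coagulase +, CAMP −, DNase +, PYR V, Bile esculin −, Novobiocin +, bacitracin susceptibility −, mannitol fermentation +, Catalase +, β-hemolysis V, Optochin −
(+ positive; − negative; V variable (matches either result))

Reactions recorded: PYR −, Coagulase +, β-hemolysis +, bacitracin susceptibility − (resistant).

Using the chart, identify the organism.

PYR −: excludes Enterococcus faecium, Staphylococcus lugdunensis — 6 left.
bacitracin susceptibility −: excludes Micrococcus luteus — 5 left.
β-hemolysis +: excludes Staphylococcus epidermidis, Staphylococcus saprophyticus, Streptococcus mitis — 2 left.
Coagulase +: excludes Streptococcus agalactiae — 1 left.

Staphylococcus aureus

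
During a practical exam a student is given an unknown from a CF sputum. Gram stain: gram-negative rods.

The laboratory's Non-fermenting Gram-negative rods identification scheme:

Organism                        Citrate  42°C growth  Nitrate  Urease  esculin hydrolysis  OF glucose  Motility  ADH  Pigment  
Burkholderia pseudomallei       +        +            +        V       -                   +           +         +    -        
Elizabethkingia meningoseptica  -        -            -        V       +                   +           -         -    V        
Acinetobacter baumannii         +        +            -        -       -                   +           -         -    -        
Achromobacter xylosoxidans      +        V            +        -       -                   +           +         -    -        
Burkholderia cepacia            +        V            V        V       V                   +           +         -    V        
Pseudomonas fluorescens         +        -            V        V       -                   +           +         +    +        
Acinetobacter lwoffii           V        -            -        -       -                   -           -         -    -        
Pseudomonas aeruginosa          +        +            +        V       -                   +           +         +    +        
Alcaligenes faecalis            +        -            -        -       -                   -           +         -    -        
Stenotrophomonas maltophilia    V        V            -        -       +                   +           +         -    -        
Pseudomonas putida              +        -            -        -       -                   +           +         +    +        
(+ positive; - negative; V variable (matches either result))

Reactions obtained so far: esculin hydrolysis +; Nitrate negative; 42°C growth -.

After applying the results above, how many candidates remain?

3

esculin hydrolysis +: excludes 8 organisms — 3 left.
Nitrate -: all 3 remaining candidates are consistent.
42°C growth -: all 3 remaining candidates are consistent.
Still consistent: Burkholderia cepacia, Elizabethkingia meningoseptica, Stenotrophomonas maltophilia.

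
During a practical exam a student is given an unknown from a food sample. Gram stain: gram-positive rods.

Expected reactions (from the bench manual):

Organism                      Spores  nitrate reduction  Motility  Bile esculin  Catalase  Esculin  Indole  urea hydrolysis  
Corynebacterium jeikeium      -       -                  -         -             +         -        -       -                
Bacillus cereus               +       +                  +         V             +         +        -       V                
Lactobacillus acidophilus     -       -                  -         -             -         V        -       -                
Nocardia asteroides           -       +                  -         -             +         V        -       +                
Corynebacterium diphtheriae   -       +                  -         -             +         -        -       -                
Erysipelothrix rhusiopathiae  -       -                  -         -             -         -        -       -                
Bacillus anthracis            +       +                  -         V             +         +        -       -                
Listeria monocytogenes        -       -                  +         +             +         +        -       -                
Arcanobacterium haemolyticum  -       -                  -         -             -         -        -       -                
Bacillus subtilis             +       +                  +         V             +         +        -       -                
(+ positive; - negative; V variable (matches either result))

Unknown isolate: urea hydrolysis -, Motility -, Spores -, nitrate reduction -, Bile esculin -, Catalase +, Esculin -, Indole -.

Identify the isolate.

Corynebacterium jeikeium

nitrate reduction -: excludes 5 organisms — 5 left.
Catalase +: excludes Lactobacillus acidophilus, Erysipelothrix rhusiopathiae, Arcanobacterium haemolyticum — 2 left.
urea hydrolysis -: all 2 remaining candidates are consistent.
Spores -: all 2 remaining candidates are consistent.
Indole -: all 2 remaining candidates are consistent.
Bile esculin -: excludes Listeria monocytogenes — 1 left.
Esculin -: the one remaining candidate is consistent.
Motility -: the one remaining candidate is consistent.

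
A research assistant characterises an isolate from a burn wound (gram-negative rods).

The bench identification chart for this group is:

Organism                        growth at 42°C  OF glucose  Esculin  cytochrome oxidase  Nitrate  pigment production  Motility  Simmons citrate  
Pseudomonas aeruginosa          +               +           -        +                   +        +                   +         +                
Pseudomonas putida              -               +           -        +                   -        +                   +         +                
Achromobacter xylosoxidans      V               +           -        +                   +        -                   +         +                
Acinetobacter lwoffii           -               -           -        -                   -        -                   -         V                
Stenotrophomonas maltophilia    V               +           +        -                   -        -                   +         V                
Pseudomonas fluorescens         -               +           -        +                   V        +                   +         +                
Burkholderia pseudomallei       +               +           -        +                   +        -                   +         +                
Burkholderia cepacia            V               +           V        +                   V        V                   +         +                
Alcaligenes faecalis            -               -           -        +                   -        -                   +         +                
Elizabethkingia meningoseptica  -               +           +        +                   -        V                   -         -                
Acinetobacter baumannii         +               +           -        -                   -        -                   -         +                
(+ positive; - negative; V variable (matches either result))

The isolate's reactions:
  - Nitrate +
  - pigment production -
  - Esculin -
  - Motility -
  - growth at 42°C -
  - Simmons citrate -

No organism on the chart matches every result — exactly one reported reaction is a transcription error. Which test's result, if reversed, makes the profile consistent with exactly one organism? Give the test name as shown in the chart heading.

Nitrate

As reported, no row in the chart matches all 6 reactions.
Reversing pigment production → still no organism matches.
Reversing Simmons citrate → still no organism matches.
Reversing Nitrate (to -) → unique match: Acinetobacter lwoffii.
Reversing Motility → still no organism matches.
Reversing Esculin → still no organism matches.
Reversing growth at 42°C → still no organism matches.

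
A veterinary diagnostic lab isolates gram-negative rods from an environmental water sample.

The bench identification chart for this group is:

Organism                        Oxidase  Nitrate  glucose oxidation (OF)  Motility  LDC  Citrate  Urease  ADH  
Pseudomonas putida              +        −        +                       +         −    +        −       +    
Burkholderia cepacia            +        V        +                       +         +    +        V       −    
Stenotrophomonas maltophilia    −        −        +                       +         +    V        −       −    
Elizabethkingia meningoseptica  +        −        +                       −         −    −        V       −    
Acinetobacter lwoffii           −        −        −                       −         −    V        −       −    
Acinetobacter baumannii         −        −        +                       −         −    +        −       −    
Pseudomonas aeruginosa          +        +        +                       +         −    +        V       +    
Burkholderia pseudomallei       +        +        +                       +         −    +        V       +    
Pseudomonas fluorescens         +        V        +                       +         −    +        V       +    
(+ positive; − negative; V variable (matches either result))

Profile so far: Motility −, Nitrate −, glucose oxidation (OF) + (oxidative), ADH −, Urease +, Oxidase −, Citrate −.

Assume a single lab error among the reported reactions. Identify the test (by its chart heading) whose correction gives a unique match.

Oxidase

As reported, no row in the chart matches all 7 reactions.
Reversing glucose oxidation (OF) → still no organism matches.
Reversing Oxidase (to +) → unique match: Elizabethkingia meningoseptica.
Reversing Motility → still no organism matches.
Reversing ADH → still no organism matches.
Reversing Nitrate → still no organism matches.
Reversing Citrate → still no organism matches.
Reversing Urease → still no organism matches.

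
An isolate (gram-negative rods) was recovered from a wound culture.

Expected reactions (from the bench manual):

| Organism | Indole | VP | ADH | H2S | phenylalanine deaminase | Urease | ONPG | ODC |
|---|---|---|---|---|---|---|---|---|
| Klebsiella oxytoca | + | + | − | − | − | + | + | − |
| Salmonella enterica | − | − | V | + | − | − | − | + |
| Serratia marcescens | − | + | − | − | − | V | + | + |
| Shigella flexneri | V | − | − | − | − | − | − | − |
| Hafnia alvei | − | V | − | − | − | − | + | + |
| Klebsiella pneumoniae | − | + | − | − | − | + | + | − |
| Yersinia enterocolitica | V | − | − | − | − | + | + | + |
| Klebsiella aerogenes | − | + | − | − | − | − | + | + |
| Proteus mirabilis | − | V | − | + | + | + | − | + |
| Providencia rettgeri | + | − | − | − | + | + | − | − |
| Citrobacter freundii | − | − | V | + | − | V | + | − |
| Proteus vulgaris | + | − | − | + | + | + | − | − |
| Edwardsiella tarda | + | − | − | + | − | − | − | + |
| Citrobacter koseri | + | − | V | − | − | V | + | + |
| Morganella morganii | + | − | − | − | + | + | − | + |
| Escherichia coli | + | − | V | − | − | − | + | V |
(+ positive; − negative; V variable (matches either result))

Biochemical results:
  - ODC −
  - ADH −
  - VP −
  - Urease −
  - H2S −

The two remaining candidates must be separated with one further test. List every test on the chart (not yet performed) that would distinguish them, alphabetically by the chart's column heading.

ADH −: all 16 remaining candidates are consistent.
VP −: excludes Klebsiella oxytoca, Serratia marcescens, Klebsiella pneumoniae, Klebsiella aerogenes — 12 left.
H2S −: excludes 5 organisms — 7 left.
Urease −: excludes Yersinia enterocolitica, Providencia rettgeri, Morganella morganii — 4 left.
ODC −: excludes Hafnia alvei, Citrobacter koseri — 2 left.
Two candidates remain: Escherichia coli and Shigella flexneri.
  Indole: + vs V — variable for at least one, does not separate.
  phenylalanine deaminase: − vs − — same for both, does not separate.
  ONPG: Escherichia coli +, Shigella flexneri − — discriminates.

ONPG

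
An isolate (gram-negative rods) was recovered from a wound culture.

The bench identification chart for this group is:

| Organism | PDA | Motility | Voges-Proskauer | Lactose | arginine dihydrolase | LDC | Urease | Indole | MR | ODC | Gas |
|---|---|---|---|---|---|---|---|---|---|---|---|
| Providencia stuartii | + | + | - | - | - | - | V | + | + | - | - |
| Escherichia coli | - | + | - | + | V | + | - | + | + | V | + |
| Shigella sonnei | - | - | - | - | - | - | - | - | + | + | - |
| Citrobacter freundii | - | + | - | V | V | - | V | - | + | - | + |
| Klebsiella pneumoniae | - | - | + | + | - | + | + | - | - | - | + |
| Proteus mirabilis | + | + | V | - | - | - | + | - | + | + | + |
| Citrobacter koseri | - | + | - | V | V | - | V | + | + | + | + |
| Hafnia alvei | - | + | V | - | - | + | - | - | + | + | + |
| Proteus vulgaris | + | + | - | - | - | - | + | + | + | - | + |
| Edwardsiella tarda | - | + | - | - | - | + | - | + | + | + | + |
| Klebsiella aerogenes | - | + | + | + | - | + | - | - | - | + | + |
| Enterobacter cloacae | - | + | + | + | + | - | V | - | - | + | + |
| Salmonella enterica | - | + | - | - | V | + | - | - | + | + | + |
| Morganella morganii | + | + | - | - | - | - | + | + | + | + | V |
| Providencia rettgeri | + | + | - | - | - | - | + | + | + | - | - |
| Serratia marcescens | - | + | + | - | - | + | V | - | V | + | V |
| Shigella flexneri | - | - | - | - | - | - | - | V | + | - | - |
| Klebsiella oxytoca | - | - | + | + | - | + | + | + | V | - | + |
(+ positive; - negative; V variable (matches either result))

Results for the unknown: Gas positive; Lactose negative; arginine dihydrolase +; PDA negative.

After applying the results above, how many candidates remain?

3

Lactose -: excludes 5 organisms — 13 left.
PDA -: excludes 5 organisms — 8 left.
Gas +: excludes Shigella sonnei, Shigella flexneri — 6 left.
arginine dihydrolase +: excludes Hafnia alvei, Edwardsiella tarda, Serratia marcescens — 3 left.
Still consistent: Citrobacter freundii, Citrobacter koseri, Salmonella enterica.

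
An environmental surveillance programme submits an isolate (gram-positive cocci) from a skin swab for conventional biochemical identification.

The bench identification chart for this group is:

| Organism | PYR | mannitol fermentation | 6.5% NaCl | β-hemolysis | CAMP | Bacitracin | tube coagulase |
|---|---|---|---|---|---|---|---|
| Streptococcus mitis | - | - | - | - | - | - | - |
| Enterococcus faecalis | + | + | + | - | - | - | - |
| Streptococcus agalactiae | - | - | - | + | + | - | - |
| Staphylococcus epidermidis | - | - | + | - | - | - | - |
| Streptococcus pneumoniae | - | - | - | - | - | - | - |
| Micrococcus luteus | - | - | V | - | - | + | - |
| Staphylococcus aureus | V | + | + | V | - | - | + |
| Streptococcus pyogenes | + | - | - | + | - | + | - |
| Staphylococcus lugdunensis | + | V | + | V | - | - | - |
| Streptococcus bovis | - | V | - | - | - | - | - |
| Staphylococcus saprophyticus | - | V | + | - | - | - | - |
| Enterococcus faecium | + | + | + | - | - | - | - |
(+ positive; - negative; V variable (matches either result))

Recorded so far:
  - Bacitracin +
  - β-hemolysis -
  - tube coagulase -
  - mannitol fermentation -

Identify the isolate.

Micrococcus luteus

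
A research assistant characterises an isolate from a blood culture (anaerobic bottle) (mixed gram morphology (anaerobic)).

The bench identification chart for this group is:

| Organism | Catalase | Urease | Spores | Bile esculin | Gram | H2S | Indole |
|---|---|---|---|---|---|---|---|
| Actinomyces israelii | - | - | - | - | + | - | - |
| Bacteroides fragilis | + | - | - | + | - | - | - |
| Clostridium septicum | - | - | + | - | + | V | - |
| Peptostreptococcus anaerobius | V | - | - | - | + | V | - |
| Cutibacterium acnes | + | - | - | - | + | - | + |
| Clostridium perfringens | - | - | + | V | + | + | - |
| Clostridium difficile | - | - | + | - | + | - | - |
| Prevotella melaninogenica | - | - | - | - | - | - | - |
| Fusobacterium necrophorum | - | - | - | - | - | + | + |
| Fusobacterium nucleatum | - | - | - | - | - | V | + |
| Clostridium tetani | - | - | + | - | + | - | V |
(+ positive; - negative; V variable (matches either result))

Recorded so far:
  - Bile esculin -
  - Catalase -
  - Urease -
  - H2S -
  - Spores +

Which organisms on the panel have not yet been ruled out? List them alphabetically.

Clostridium difficile, Clostridium septicum, Clostridium tetani

Catalase -: excludes Bacteroides fragilis, Cutibacterium acnes — 9 left.
Bile esculin -: all 9 remaining candidates are consistent.
Urease -: all 9 remaining candidates are consistent.
H2S -: excludes Clostridium perfringens, Fusobacterium necrophorum — 7 left.
Spores +: excludes Actinomyces israelii, Peptostreptococcus anaerobius, Prevotella melaninogenica, Fusobacterium nucleatum — 3 left.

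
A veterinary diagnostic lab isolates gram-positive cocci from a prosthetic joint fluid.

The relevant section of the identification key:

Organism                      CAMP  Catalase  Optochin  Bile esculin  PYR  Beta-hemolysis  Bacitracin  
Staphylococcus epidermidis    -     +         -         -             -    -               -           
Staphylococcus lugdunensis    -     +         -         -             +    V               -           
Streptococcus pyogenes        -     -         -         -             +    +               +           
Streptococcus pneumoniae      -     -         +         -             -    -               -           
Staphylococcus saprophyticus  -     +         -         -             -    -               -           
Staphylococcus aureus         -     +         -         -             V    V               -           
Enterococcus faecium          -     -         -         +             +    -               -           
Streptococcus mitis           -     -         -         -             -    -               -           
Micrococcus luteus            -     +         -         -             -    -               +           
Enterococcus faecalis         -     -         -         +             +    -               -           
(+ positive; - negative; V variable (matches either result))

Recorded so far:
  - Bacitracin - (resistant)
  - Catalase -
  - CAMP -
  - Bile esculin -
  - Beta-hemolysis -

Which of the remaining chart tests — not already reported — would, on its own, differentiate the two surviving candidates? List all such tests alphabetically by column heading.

Beta-hemolysis -: excludes Streptococcus pyogenes — 9 left.
Bacitracin -: excludes Micrococcus luteus — 8 left.
CAMP -: all 8 remaining candidates are consistent.
Catalase -: excludes Staphylococcus epidermidis, Staphylococcus lugdunensis, Staphylococcus saprophyticus, Staphylococcus aureus — 4 left.
Bile esculin -: excludes Enterococcus faecium, Enterococcus faecalis — 2 left.
Two candidates remain: Streptococcus mitis and Streptococcus pneumoniae.
  Optochin: Streptococcus mitis -, Streptococcus pneumoniae + — discriminates.
  PYR: - vs - — same for both, does not separate.

Optochin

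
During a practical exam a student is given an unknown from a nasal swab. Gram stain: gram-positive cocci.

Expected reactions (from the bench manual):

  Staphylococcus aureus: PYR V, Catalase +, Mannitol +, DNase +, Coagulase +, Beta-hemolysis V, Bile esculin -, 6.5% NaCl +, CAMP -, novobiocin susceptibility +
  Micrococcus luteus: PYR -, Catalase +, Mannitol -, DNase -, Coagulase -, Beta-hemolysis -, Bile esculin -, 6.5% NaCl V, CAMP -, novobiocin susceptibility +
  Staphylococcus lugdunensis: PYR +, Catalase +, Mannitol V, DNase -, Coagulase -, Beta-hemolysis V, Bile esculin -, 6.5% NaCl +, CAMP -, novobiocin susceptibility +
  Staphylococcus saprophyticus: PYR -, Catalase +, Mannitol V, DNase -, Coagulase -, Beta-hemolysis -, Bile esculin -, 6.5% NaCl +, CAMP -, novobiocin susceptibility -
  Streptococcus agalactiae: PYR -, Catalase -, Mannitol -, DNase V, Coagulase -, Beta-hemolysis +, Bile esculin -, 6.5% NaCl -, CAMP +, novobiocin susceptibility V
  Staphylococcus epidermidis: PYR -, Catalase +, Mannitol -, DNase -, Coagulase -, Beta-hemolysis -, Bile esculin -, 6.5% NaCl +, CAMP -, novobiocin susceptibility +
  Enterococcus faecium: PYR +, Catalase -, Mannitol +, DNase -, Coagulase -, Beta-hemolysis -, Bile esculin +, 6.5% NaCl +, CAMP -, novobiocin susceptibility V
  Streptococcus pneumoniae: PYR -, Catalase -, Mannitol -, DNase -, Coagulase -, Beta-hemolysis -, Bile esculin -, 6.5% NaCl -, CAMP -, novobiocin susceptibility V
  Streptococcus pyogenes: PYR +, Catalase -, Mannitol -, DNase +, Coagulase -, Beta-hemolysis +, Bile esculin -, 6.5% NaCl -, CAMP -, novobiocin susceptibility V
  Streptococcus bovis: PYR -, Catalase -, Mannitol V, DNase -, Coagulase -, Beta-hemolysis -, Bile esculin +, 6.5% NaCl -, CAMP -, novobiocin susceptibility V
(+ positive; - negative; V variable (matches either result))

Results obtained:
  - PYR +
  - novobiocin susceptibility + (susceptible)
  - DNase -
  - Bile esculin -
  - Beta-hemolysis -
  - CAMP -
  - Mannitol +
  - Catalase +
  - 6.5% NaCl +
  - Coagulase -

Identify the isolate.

Staphylococcus lugdunensis

6.5% NaCl +: excludes Streptococcus agalactiae, Streptococcus pneumoniae, Streptococcus pyogenes, Streptococcus bovis — 6 left.
Beta-hemolysis -: all 6 remaining candidates are consistent.
DNase -: excludes Staphylococcus aureus — 5 left.
novobiocin susceptibility +: excludes Staphylococcus saprophyticus — 4 left.
CAMP -: all 4 remaining candidates are consistent.
Mannitol +: excludes Micrococcus luteus, Staphylococcus epidermidis — 2 left.
Bile esculin -: excludes Enterococcus faecium — 1 left.
PYR +: the one remaining candidate is consistent.
Coagulase -: the one remaining candidate is consistent.
Catalase +: the one remaining candidate is consistent.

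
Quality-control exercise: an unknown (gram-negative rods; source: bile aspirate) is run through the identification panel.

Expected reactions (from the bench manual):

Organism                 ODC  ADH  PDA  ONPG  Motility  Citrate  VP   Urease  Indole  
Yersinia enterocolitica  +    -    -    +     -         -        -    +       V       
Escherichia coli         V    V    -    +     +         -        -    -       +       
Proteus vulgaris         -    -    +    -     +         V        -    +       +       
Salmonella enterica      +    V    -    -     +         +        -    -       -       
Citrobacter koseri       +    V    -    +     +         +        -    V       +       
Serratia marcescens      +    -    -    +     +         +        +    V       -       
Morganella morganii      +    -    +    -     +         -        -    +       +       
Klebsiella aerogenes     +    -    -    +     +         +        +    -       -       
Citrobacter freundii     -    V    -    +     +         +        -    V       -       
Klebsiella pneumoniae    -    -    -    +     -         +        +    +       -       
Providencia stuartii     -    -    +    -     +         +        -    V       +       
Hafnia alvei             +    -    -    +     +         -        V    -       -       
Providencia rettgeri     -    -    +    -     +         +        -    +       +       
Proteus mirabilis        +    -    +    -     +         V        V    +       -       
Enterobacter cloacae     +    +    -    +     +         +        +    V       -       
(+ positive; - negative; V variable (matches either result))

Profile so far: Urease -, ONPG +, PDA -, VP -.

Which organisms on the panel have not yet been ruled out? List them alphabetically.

Urease -: excludes 6 organisms — 9 left.
ONPG +: excludes Salmonella enterica, Providencia stuartii — 7 left.
PDA -: all 7 remaining candidates are consistent.
VP -: excludes Serratia marcescens, Klebsiella aerogenes, Enterobacter cloacae — 4 left.

Citrobacter freundii, Citrobacter koseri, Escherichia coli, Hafnia alvei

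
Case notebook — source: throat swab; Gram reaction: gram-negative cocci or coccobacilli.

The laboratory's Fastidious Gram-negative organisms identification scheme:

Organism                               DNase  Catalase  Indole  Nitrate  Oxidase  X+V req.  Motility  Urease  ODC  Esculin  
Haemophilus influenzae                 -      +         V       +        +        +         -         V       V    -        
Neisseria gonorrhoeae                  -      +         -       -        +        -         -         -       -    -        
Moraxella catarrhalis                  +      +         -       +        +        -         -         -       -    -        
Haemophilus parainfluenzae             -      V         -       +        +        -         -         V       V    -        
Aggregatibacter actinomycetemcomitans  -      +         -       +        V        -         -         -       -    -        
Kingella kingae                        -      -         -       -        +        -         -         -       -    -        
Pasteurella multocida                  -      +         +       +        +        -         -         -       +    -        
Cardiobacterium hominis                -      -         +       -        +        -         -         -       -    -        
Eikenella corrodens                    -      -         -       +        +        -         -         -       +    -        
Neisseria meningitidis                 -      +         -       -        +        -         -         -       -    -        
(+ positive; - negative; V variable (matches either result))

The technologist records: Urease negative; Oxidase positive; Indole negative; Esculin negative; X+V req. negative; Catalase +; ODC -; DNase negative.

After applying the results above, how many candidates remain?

DNase -: excludes Moraxella catarrhalis — 9 left.
Urease -: all 9 remaining candidates are consistent.
Esculin -: all 9 remaining candidates are consistent.
Indole -: excludes Pasteurella multocida, Cardiobacterium hominis — 7 left.
Oxidase +: all 7 remaining candidates are consistent.
ODC -: excludes Eikenella corrodens — 6 left.
X+V req. -: excludes Haemophilus influenzae — 5 left.
Catalase +: excludes Kingella kingae — 4 left.
Still consistent: Aggregatibacter actinomycetemcomitans, Haemophilus parainfluenzae, Neisseria gonorrhoeae, Neisseria meningitidis.

4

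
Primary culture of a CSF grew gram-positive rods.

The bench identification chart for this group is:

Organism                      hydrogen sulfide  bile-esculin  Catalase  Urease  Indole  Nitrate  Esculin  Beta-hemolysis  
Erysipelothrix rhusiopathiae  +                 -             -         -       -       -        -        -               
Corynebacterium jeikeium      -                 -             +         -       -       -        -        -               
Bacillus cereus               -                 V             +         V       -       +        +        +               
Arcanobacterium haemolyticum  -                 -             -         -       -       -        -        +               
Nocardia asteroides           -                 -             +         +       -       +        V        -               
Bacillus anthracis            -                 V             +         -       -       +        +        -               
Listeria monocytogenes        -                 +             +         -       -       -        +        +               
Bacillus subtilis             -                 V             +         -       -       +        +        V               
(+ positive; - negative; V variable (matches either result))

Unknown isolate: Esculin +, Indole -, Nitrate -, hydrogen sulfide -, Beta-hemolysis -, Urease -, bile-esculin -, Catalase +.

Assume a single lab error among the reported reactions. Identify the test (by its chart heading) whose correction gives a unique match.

Esculin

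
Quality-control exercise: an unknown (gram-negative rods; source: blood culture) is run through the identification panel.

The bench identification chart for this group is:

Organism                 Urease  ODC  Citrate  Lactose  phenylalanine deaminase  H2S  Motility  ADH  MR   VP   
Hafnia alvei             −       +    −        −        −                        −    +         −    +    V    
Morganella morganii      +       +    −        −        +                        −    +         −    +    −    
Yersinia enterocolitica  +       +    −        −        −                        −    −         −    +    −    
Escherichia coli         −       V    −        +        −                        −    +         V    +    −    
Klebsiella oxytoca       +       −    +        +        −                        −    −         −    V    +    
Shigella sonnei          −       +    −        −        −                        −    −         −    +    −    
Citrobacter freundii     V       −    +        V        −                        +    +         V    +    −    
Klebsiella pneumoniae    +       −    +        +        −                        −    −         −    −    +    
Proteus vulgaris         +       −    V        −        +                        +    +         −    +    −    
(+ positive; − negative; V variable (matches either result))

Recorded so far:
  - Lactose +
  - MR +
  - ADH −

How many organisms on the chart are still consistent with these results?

Lactose +: excludes 5 organisms — 4 left.
MR +: excludes Klebsiella pneumoniae — 3 left.
ADH −: all 3 remaining candidates are consistent.
Still consistent: Citrobacter freundii, Escherichia coli, Klebsiella oxytoca.

3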